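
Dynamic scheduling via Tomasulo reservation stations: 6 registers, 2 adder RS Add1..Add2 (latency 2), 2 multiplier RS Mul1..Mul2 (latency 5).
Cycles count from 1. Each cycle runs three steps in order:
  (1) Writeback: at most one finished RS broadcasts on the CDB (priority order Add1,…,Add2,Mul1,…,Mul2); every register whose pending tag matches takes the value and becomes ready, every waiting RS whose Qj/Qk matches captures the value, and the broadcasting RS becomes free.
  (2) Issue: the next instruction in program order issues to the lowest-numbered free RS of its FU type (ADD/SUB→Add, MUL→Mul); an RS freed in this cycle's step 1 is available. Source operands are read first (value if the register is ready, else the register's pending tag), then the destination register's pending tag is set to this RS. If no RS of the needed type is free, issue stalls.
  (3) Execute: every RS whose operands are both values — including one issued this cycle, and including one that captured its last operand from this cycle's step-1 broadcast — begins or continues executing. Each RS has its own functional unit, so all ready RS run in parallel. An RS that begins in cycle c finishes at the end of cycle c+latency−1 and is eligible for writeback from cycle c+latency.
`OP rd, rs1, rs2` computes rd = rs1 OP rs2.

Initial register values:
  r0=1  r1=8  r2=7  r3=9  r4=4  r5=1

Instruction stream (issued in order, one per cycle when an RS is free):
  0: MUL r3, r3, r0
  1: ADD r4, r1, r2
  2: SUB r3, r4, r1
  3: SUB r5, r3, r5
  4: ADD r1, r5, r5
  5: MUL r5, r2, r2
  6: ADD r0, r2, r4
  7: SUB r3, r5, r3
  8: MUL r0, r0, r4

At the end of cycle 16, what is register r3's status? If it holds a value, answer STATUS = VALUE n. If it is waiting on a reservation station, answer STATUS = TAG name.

STATUS = VALUE 42

c1: issue MUL r3<-Mul1 | r0:1,r1:8,r2:7,r3:Mul1,r4:4,r5:1
c2: issue ADD r4<-Add1 | r0:1,r1:8,r2:7,r3:Mul1,r4:Add1,r5:1
c3: issue SUB r3<-Add2 | r0:1,r1:8,r2:7,r3:Add2,r4:Add1,r5:1
c4: CDB Add1=15; issue SUB r5<-Add1 | r0:1,r1:8,r2:7,r3:Add2,r4:15,r5:Add1
c5: stall | r0:1,r1:8,r2:7,r3:Add2,r4:15,r5:Add1
c6: CDB Add2=7; issue ADD r1<-Add2 | r0:1,r1:Add2,r2:7,r3:7,r4:15,r5:Add1
c7: CDB Mul1=9; issue MUL r5<-Mul1 | r0:1,r1:Add2,r2:7,r3:7,r4:15,r5:Mul1
c8: CDB Add1=6; issue ADD r0<-Add1 | r0:Add1,r1:Add2,r2:7,r3:7,r4:15,r5:Mul1
c9: stall | r0:Add1,r1:Add2,r2:7,r3:7,r4:15,r5:Mul1
c10: CDB Add1=22; issue SUB r3<-Add1 | r0:22,r1:Add2,r2:7,r3:Add1,r4:15,r5:Mul1
c11: CDB Add2=12; issue MUL r0<-Mul2 | r0:Mul2,r1:12,r2:7,r3:Add1,r4:15,r5:Mul1
c12: CDB Mul1=49 | r0:Mul2,r1:12,r2:7,r3:Add1,r4:15,r5:49
c13: - | r0:Mul2,r1:12,r2:7,r3:Add1,r4:15,r5:49
c14: CDB Add1=42 | r0:Mul2,r1:12,r2:7,r3:42,r4:15,r5:49
c15: - | r0:Mul2,r1:12,r2:7,r3:42,r4:15,r5:49
c16: CDB Mul2=330 | r0:330,r1:12,r2:7,r3:42,r4:15,r5:49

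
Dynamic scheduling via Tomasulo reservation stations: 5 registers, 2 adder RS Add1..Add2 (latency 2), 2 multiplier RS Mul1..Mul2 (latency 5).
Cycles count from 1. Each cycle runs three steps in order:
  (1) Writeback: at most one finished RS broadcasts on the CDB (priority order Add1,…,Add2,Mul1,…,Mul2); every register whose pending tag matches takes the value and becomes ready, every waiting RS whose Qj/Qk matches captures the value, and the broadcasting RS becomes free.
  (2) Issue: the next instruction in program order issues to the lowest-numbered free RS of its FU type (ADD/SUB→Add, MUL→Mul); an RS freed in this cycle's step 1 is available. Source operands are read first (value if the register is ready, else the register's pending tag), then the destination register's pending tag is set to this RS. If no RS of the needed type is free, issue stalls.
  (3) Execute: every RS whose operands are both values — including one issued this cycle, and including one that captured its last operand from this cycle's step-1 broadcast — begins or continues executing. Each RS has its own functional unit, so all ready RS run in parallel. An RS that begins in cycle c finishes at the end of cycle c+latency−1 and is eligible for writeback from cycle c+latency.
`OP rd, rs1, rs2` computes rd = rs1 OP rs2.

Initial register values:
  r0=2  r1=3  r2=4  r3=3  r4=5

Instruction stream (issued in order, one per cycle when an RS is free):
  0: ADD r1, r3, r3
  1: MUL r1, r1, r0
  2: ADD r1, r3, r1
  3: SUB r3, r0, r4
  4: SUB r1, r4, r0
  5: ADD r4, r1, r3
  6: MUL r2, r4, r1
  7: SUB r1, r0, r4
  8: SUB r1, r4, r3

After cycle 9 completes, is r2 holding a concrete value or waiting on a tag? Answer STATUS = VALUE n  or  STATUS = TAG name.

cycle 1: issue ADD r1<-Add1 // r0:2,r1:Add1,r2:4,r3:3,r4:5
cycle 2: issue MUL r1<-Mul1 // r0:2,r1:Mul1,r2:4,r3:3,r4:5
cycle 3: CDB Add1=6; issue ADD r1<-Add1 // r0:2,r1:Add1,r2:4,r3:3,r4:5
cycle 4: issue SUB r3<-Add2 // r0:2,r1:Add1,r2:4,r3:Add2,r4:5
cycle 5: stall // r0:2,r1:Add1,r2:4,r3:Add2,r4:5
cycle 6: CDB Add2=-3; issue SUB r1<-Add2 // r0:2,r1:Add2,r2:4,r3:-3,r4:5
cycle 7: stall // r0:2,r1:Add2,r2:4,r3:-3,r4:5
cycle 8: CDB Add2=3; issue ADD r4<-Add2 // r0:2,r1:3,r2:4,r3:-3,r4:Add2
cycle 9: CDB Mul1=12; issue MUL r2<-Mul1 // r0:2,r1:3,r2:Mul1,r3:-3,r4:Add2

STATUS = TAG Mul1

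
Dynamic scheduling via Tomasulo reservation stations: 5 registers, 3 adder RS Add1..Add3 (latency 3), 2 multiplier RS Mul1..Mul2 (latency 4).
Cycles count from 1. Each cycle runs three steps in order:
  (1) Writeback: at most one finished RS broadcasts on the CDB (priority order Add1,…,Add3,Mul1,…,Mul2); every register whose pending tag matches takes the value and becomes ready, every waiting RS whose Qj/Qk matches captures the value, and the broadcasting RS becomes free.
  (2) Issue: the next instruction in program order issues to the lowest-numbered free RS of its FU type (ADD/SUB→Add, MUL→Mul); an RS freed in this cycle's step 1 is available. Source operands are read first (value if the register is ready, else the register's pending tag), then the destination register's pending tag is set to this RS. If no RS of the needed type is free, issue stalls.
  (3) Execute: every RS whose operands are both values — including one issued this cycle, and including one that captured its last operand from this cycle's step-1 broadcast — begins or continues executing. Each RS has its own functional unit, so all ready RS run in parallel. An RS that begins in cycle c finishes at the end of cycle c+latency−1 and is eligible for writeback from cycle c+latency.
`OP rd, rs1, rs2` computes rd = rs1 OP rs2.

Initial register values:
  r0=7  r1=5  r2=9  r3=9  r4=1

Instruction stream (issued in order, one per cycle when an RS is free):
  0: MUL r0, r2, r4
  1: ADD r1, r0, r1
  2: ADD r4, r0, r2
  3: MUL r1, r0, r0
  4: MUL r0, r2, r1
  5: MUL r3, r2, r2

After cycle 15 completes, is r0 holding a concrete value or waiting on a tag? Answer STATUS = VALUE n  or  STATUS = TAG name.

c1: issue MUL r0<-Mul1 | r0:Mul1,r1:5,r2:9,r3:9,r4:1
c2: issue ADD r1<-Add1 | r0:Mul1,r1:Add1,r2:9,r3:9,r4:1
c3: issue ADD r4<-Add2 | r0:Mul1,r1:Add1,r2:9,r3:9,r4:Add2
c4: issue MUL r1<-Mul2 | r0:Mul1,r1:Mul2,r2:9,r3:9,r4:Add2
c5: CDB Mul1=9; issue MUL r0<-Mul1 | r0:Mul1,r1:Mul2,r2:9,r3:9,r4:Add2
c6: stall | r0:Mul1,r1:Mul2,r2:9,r3:9,r4:Add2
c7: stall | r0:Mul1,r1:Mul2,r2:9,r3:9,r4:Add2
c8: CDB Add1=14; stall | r0:Mul1,r1:Mul2,r2:9,r3:9,r4:Add2
c9: CDB Add2=18; stall | r0:Mul1,r1:Mul2,r2:9,r3:9,r4:18
c10: CDB Mul2=81; issue MUL r3<-Mul2 | r0:Mul1,r1:81,r2:9,r3:Mul2,r4:18
c11: - | r0:Mul1,r1:81,r2:9,r3:Mul2,r4:18
c12: - | r0:Mul1,r1:81,r2:9,r3:Mul2,r4:18
c13: - | r0:Mul1,r1:81,r2:9,r3:Mul2,r4:18
c14: CDB Mul1=729 | r0:729,r1:81,r2:9,r3:Mul2,r4:18
c15: CDB Mul2=81 | r0:729,r1:81,r2:9,r3:81,r4:18

STATUS = VALUE 729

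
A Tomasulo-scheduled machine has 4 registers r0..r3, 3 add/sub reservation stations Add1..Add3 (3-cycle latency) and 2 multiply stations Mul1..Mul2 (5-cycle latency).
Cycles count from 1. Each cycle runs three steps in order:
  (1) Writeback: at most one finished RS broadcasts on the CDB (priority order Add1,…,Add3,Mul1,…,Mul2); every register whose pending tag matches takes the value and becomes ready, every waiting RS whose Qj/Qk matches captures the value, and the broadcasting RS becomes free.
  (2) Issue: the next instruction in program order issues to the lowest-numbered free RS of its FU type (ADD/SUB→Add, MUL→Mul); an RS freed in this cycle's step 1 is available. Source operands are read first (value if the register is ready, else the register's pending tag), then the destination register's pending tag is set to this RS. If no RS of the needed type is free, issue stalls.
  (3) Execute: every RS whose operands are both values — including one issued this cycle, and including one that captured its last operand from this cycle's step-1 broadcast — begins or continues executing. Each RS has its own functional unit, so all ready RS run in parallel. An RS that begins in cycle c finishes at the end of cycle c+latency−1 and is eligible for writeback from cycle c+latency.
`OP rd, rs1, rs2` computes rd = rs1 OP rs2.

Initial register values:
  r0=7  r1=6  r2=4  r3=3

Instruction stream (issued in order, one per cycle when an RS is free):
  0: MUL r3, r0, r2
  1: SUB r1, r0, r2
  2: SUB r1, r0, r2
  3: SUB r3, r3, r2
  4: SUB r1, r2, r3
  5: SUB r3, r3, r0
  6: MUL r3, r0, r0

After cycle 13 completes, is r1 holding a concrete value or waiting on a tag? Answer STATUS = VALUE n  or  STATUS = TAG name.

STATUS = VALUE -20

  c1: issue MUL r3<-Mul1  regs: r0:7,r1:6,r2:4,r3:Mul1
  c2: issue SUB r1<-Add1  regs: r0:7,r1:Add1,r2:4,r3:Mul1
  c3: issue SUB r1<-Add2  regs: r0:7,r1:Add2,r2:4,r3:Mul1
  c4: issue SUB r3<-Add3  regs: r0:7,r1:Add2,r2:4,r3:Add3
  c5: CDB Add1=3; issue SUB r1<-Add1  regs: r0:7,r1:Add1,r2:4,r3:Add3
  c6: CDB Add2=3; issue SUB r3<-Add2  regs: r0:7,r1:Add1,r2:4,r3:Add2
  c7: CDB Mul1=28; issue MUL r3<-Mul1  regs: r0:7,r1:Add1,r2:4,r3:Mul1
  c8: -  regs: r0:7,r1:Add1,r2:4,r3:Mul1
  c9: -  regs: r0:7,r1:Add1,r2:4,r3:Mul1
  c10: CDB Add3=24  regs: r0:7,r1:Add1,r2:4,r3:Mul1
  c11: -  regs: r0:7,r1:Add1,r2:4,r3:Mul1
  c12: CDB Mul1=49  regs: r0:7,r1:Add1,r2:4,r3:49
  c13: CDB Add1=-20  regs: r0:7,r1:-20,r2:4,r3:49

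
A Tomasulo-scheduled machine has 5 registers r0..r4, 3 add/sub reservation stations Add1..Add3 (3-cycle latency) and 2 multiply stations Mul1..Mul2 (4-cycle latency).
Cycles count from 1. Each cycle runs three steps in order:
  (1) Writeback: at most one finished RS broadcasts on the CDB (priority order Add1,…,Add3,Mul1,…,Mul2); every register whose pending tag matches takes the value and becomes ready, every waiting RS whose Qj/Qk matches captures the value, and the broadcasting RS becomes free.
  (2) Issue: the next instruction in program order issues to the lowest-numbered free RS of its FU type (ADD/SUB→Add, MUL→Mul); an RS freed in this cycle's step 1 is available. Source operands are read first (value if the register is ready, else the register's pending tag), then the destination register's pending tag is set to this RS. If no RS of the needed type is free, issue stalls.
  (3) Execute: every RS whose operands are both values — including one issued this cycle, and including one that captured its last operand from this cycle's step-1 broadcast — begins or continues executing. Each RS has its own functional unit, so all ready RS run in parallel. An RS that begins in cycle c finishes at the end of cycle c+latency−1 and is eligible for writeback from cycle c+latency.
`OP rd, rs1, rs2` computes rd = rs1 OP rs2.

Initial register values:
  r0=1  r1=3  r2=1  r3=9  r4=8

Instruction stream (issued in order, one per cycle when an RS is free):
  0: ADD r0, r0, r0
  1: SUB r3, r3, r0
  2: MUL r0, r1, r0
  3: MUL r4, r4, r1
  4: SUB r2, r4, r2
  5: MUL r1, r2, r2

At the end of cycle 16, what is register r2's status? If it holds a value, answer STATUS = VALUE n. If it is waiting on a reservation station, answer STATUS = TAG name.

cycle 1: issue ADD r0<-Add1 // r0:Add1,r1:3,r2:1,r3:9,r4:8
cycle 2: issue SUB r3<-Add2 // r0:Add1,r1:3,r2:1,r3:Add2,r4:8
cycle 3: issue MUL r0<-Mul1 // r0:Mul1,r1:3,r2:1,r3:Add2,r4:8
cycle 4: CDB Add1=2; issue MUL r4<-Mul2 // r0:Mul1,r1:3,r2:1,r3:Add2,r4:Mul2
cycle 5: issue SUB r2<-Add1 // r0:Mul1,r1:3,r2:Add1,r3:Add2,r4:Mul2
cycle 6: stall // r0:Mul1,r1:3,r2:Add1,r3:Add2,r4:Mul2
cycle 7: CDB Add2=7; stall // r0:Mul1,r1:3,r2:Add1,r3:7,r4:Mul2
cycle 8: CDB Mul1=6; issue MUL r1<-Mul1 // r0:6,r1:Mul1,r2:Add1,r3:7,r4:Mul2
cycle 9: CDB Mul2=24 // r0:6,r1:Mul1,r2:Add1,r3:7,r4:24
cycle 10: - // r0:6,r1:Mul1,r2:Add1,r3:7,r4:24
cycle 11: - // r0:6,r1:Mul1,r2:Add1,r3:7,r4:24
cycle 12: CDB Add1=23 // r0:6,r1:Mul1,r2:23,r3:7,r4:24
cycle 13: - // r0:6,r1:Mul1,r2:23,r3:7,r4:24
cycle 14: - // r0:6,r1:Mul1,r2:23,r3:7,r4:24
cycle 15: - // r0:6,r1:Mul1,r2:23,r3:7,r4:24
cycle 16: CDB Mul1=529 // r0:6,r1:529,r2:23,r3:7,r4:24

STATUS = VALUE 23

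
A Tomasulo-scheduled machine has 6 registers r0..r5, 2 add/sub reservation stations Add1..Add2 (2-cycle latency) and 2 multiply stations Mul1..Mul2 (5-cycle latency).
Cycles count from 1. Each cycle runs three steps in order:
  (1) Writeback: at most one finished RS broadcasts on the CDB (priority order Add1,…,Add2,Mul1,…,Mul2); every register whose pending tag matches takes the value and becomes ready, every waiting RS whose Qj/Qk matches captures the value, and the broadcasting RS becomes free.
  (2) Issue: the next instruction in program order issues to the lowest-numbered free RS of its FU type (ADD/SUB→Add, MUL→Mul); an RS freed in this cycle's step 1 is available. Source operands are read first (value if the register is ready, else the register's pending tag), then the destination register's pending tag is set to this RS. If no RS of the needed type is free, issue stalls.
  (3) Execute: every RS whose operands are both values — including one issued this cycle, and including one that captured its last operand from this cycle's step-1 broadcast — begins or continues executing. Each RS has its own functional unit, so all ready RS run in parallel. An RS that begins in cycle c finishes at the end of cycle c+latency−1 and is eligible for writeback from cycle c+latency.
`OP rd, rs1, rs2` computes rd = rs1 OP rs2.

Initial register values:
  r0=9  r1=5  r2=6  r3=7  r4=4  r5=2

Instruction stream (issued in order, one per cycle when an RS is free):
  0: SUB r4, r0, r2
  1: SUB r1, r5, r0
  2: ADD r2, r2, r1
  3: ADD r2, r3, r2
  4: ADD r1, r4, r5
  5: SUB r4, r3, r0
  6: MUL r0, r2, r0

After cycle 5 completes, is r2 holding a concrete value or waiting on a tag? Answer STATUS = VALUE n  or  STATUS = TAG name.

STATUS = TAG Add2

  c1: issue SUB r4<-Add1  regs: r0:9,r1:5,r2:6,r3:7,r4:Add1,r5:2
  c2: issue SUB r1<-Add2  regs: r0:9,r1:Add2,r2:6,r3:7,r4:Add1,r5:2
  c3: CDB Add1=3; issue ADD r2<-Add1  regs: r0:9,r1:Add2,r2:Add1,r3:7,r4:3,r5:2
  c4: CDB Add2=-7; issue ADD r2<-Add2  regs: r0:9,r1:-7,r2:Add2,r3:7,r4:3,r5:2
  c5: stall  regs: r0:9,r1:-7,r2:Add2,r3:7,r4:3,r5:2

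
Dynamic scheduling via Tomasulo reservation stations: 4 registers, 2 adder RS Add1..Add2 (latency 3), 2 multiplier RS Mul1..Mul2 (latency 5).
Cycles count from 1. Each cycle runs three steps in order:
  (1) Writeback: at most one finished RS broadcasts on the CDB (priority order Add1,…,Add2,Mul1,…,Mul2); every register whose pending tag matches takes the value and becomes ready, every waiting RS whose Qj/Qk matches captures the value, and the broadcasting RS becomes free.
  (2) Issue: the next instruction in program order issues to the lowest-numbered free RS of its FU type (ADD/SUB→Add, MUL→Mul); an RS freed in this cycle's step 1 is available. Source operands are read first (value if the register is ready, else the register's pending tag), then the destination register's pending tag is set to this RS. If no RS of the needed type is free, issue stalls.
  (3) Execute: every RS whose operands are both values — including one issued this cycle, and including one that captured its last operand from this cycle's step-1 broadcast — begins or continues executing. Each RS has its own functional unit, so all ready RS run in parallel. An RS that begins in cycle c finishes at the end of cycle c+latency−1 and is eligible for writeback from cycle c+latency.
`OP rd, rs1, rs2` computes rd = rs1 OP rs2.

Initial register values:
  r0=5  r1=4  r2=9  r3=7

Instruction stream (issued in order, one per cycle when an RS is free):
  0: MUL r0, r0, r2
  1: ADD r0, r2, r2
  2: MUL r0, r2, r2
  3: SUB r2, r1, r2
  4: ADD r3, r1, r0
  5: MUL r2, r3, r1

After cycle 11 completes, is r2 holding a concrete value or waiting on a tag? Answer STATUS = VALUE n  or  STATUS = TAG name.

STATUS = TAG Mul1

  c1: issue MUL r0<-Mul1  regs: r0:Mul1,r1:4,r2:9,r3:7
  c2: issue ADD r0<-Add1  regs: r0:Add1,r1:4,r2:9,r3:7
  c3: issue MUL r0<-Mul2  regs: r0:Mul2,r1:4,r2:9,r3:7
  c4: issue SUB r2<-Add2  regs: r0:Mul2,r1:4,r2:Add2,r3:7
  c5: CDB Add1=18; issue ADD r3<-Add1  regs: r0:Mul2,r1:4,r2:Add2,r3:Add1
  c6: CDB Mul1=45; issue MUL r2<-Mul1  regs: r0:Mul2,r1:4,r2:Mul1,r3:Add1
  c7: CDB Add2=-5  regs: r0:Mul2,r1:4,r2:Mul1,r3:Add1
  c8: CDB Mul2=81  regs: r0:81,r1:4,r2:Mul1,r3:Add1
  c9: -  regs: r0:81,r1:4,r2:Mul1,r3:Add1
  c10: -  regs: r0:81,r1:4,r2:Mul1,r3:Add1
  c11: CDB Add1=85  regs: r0:81,r1:4,r2:Mul1,r3:85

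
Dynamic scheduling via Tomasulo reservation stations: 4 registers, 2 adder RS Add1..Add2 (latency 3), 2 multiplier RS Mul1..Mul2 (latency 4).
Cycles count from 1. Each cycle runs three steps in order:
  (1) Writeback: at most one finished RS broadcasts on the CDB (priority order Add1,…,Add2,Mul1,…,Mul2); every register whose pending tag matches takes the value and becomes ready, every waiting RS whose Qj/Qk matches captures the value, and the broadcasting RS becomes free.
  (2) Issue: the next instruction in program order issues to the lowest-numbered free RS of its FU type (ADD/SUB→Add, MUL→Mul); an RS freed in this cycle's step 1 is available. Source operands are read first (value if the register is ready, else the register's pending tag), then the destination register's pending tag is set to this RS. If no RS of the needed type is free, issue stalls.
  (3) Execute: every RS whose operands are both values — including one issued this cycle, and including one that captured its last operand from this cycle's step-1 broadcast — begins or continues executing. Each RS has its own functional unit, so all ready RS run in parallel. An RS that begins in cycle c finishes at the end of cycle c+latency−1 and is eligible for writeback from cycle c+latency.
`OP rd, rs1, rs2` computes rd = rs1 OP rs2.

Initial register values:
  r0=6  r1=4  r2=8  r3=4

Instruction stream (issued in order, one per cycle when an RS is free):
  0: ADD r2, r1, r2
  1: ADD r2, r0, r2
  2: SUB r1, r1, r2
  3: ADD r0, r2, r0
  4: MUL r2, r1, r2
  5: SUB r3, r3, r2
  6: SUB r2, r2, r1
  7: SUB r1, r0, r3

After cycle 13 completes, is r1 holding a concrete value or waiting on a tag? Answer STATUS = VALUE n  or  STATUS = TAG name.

STATUS = VALUE -14

c1: issue ADD r2<-Add1 | r0:6,r1:4,r2:Add1,r3:4
c2: issue ADD r2<-Add2 | r0:6,r1:4,r2:Add2,r3:4
c3: stall | r0:6,r1:4,r2:Add2,r3:4
c4: CDB Add1=12; issue SUB r1<-Add1 | r0:6,r1:Add1,r2:Add2,r3:4
c5: stall | r0:6,r1:Add1,r2:Add2,r3:4
c6: stall | r0:6,r1:Add1,r2:Add2,r3:4
c7: CDB Add2=18; issue ADD r0<-Add2 | r0:Add2,r1:Add1,r2:18,r3:4
c8: issue MUL r2<-Mul1 | r0:Add2,r1:Add1,r2:Mul1,r3:4
c9: stall | r0:Add2,r1:Add1,r2:Mul1,r3:4
c10: CDB Add1=-14; issue SUB r3<-Add1 | r0:Add2,r1:-14,r2:Mul1,r3:Add1
c11: CDB Add2=24; issue SUB r2<-Add2 | r0:24,r1:-14,r2:Add2,r3:Add1
c12: stall | r0:24,r1:-14,r2:Add2,r3:Add1
c13: stall | r0:24,r1:-14,r2:Add2,r3:Add1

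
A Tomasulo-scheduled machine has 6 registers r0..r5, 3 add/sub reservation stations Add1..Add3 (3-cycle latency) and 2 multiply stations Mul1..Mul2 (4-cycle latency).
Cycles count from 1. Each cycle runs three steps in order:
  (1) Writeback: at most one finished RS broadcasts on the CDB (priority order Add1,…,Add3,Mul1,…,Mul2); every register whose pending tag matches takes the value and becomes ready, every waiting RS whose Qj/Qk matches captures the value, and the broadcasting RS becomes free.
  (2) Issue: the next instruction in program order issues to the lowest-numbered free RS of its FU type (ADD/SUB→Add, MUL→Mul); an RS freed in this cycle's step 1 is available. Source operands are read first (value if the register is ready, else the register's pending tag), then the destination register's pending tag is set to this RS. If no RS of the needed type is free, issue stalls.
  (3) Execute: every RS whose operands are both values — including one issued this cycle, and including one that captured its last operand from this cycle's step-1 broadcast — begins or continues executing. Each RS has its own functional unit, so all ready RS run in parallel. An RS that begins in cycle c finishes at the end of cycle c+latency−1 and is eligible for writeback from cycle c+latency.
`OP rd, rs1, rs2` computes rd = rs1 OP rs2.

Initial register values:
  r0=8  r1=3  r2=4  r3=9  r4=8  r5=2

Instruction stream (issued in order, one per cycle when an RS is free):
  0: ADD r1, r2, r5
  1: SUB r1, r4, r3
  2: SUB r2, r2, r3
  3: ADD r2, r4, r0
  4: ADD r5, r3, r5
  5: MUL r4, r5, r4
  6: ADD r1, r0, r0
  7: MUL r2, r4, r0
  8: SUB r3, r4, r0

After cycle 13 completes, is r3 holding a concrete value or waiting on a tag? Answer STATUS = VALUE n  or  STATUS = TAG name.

c1: issue ADD r1<-Add1 | r0:8,r1:Add1,r2:4,r3:9,r4:8,r5:2
c2: issue SUB r1<-Add2 | r0:8,r1:Add2,r2:4,r3:9,r4:8,r5:2
c3: issue SUB r2<-Add3 | r0:8,r1:Add2,r2:Add3,r3:9,r4:8,r5:2
c4: CDB Add1=6; issue ADD r2<-Add1 | r0:8,r1:Add2,r2:Add1,r3:9,r4:8,r5:2
c5: CDB Add2=-1; issue ADD r5<-Add2 | r0:8,r1:-1,r2:Add1,r3:9,r4:8,r5:Add2
c6: CDB Add3=-5; issue MUL r4<-Mul1 | r0:8,r1:-1,r2:Add1,r3:9,r4:Mul1,r5:Add2
c7: CDB Add1=16; issue ADD r1<-Add1 | r0:8,r1:Add1,r2:16,r3:9,r4:Mul1,r5:Add2
c8: CDB Add2=11; issue MUL r2<-Mul2 | r0:8,r1:Add1,r2:Mul2,r3:9,r4:Mul1,r5:11
c9: issue SUB r3<-Add2 | r0:8,r1:Add1,r2:Mul2,r3:Add2,r4:Mul1,r5:11
c10: CDB Add1=16 | r0:8,r1:16,r2:Mul2,r3:Add2,r4:Mul1,r5:11
c11: - | r0:8,r1:16,r2:Mul2,r3:Add2,r4:Mul1,r5:11
c12: CDB Mul1=88 | r0:8,r1:16,r2:Mul2,r3:Add2,r4:88,r5:11
c13: - | r0:8,r1:16,r2:Mul2,r3:Add2,r4:88,r5:11

STATUS = TAG Add2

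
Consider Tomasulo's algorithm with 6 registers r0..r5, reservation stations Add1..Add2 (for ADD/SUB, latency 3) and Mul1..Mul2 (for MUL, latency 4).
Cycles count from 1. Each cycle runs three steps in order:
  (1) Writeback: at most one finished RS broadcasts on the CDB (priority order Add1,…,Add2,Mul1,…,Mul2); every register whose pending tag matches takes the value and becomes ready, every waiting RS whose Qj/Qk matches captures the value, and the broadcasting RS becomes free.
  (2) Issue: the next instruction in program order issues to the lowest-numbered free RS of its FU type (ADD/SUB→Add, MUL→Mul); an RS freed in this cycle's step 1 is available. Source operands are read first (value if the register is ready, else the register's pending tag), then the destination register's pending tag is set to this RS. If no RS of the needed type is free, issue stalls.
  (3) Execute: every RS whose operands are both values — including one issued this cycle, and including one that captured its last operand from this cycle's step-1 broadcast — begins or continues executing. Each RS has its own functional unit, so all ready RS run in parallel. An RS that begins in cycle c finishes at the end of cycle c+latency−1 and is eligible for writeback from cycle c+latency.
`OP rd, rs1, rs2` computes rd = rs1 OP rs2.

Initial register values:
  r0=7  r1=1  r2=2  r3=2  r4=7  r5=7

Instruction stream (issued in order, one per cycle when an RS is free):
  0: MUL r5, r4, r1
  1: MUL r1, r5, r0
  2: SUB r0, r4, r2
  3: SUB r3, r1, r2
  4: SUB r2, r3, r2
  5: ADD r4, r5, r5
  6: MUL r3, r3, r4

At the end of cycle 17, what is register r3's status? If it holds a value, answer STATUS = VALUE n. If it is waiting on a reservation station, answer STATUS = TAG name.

STATUS = TAG Mul1

cycle 1: issue MUL r5<-Mul1 // r0:7,r1:1,r2:2,r3:2,r4:7,r5:Mul1
cycle 2: issue MUL r1<-Mul2 // r0:7,r1:Mul2,r2:2,r3:2,r4:7,r5:Mul1
cycle 3: issue SUB r0<-Add1 // r0:Add1,r1:Mul2,r2:2,r3:2,r4:7,r5:Mul1
cycle 4: issue SUB r3<-Add2 // r0:Add1,r1:Mul2,r2:2,r3:Add2,r4:7,r5:Mul1
cycle 5: CDB Mul1=7; stall // r0:Add1,r1:Mul2,r2:2,r3:Add2,r4:7,r5:7
cycle 6: CDB Add1=5; issue SUB r2<-Add1 // r0:5,r1:Mul2,r2:Add1,r3:Add2,r4:7,r5:7
cycle 7: stall // r0:5,r1:Mul2,r2:Add1,r3:Add2,r4:7,r5:7
cycle 8: stall // r0:5,r1:Mul2,r2:Add1,r3:Add2,r4:7,r5:7
cycle 9: CDB Mul2=49; stall // r0:5,r1:49,r2:Add1,r3:Add2,r4:7,r5:7
cycle 10: stall // r0:5,r1:49,r2:Add1,r3:Add2,r4:7,r5:7
cycle 11: stall // r0:5,r1:49,r2:Add1,r3:Add2,r4:7,r5:7
cycle 12: CDB Add2=47; issue ADD r4<-Add2 // r0:5,r1:49,r2:Add1,r3:47,r4:Add2,r5:7
cycle 13: issue MUL r3<-Mul1 // r0:5,r1:49,r2:Add1,r3:Mul1,r4:Add2,r5:7
cycle 14: - // r0:5,r1:49,r2:Add1,r3:Mul1,r4:Add2,r5:7
cycle 15: CDB Add1=45 // r0:5,r1:49,r2:45,r3:Mul1,r4:Add2,r5:7
cycle 16: CDB Add2=14 // r0:5,r1:49,r2:45,r3:Mul1,r4:14,r5:7
cycle 17: - // r0:5,r1:49,r2:45,r3:Mul1,r4:14,r5:7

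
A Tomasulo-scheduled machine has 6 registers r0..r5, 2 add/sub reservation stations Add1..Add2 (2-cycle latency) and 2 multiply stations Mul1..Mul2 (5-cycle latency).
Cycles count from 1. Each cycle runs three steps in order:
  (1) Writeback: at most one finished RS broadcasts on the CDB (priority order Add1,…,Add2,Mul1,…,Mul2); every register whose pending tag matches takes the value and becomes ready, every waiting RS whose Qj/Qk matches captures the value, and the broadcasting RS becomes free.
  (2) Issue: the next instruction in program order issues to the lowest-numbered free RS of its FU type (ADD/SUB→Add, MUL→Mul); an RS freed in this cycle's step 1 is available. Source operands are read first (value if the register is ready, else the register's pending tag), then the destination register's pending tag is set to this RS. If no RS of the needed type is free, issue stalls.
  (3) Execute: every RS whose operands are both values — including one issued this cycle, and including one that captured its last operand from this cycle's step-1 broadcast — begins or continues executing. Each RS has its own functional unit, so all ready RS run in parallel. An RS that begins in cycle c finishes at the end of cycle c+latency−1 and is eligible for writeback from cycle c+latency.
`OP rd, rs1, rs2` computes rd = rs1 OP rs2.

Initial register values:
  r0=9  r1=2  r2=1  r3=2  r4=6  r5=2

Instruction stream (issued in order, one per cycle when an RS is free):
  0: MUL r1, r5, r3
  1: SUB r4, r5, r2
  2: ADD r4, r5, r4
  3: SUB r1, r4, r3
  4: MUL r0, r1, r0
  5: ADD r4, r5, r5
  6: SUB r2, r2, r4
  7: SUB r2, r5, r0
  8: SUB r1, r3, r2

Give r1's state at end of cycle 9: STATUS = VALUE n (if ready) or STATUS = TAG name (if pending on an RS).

  c1: issue MUL r1<-Mul1  regs: r0:9,r1:Mul1,r2:1,r3:2,r4:6,r5:2
  c2: issue SUB r4<-Add1  regs: r0:9,r1:Mul1,r2:1,r3:2,r4:Add1,r5:2
  c3: issue ADD r4<-Add2  regs: r0:9,r1:Mul1,r2:1,r3:2,r4:Add2,r5:2
  c4: CDB Add1=1; issue SUB r1<-Add1  regs: r0:9,r1:Add1,r2:1,r3:2,r4:Add2,r5:2
  c5: issue MUL r0<-Mul2  regs: r0:Mul2,r1:Add1,r2:1,r3:2,r4:Add2,r5:2
  c6: CDB Add2=3; issue ADD r4<-Add2  regs: r0:Mul2,r1:Add1,r2:1,r3:2,r4:Add2,r5:2
  c7: CDB Mul1=4; stall  regs: r0:Mul2,r1:Add1,r2:1,r3:2,r4:Add2,r5:2
  c8: CDB Add1=1; issue SUB r2<-Add1  regs: r0:Mul2,r1:1,r2:Add1,r3:2,r4:Add2,r5:2
  c9: CDB Add2=4; issue SUB r2<-Add2  regs: r0:Mul2,r1:1,r2:Add2,r3:2,r4:4,r5:2

STATUS = VALUE 1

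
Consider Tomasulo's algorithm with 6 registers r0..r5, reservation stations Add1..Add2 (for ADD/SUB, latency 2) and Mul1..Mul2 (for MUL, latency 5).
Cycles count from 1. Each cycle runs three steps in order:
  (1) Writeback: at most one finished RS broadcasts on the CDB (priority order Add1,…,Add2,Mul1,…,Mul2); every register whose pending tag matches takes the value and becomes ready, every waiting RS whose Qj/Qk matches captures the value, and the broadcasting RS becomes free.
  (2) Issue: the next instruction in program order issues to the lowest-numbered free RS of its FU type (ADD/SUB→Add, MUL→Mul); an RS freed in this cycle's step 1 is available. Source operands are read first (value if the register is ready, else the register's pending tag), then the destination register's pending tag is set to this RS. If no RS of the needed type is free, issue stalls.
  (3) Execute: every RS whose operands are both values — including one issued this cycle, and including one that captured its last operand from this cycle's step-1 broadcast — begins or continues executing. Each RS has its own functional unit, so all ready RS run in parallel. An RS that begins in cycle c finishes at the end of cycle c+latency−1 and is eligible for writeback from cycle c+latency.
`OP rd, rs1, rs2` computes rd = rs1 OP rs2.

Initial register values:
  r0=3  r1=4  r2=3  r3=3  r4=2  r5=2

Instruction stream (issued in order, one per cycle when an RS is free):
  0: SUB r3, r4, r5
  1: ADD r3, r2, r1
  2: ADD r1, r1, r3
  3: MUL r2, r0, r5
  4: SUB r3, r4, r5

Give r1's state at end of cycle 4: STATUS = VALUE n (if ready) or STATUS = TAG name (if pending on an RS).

c1: issue SUB r3<-Add1 | r0:3,r1:4,r2:3,r3:Add1,r4:2,r5:2
c2: issue ADD r3<-Add2 | r0:3,r1:4,r2:3,r3:Add2,r4:2,r5:2
c3: CDB Add1=0; issue ADD r1<-Add1 | r0:3,r1:Add1,r2:3,r3:Add2,r4:2,r5:2
c4: CDB Add2=7; issue MUL r2<-Mul1 | r0:3,r1:Add1,r2:Mul1,r3:7,r4:2,r5:2

STATUS = TAG Add1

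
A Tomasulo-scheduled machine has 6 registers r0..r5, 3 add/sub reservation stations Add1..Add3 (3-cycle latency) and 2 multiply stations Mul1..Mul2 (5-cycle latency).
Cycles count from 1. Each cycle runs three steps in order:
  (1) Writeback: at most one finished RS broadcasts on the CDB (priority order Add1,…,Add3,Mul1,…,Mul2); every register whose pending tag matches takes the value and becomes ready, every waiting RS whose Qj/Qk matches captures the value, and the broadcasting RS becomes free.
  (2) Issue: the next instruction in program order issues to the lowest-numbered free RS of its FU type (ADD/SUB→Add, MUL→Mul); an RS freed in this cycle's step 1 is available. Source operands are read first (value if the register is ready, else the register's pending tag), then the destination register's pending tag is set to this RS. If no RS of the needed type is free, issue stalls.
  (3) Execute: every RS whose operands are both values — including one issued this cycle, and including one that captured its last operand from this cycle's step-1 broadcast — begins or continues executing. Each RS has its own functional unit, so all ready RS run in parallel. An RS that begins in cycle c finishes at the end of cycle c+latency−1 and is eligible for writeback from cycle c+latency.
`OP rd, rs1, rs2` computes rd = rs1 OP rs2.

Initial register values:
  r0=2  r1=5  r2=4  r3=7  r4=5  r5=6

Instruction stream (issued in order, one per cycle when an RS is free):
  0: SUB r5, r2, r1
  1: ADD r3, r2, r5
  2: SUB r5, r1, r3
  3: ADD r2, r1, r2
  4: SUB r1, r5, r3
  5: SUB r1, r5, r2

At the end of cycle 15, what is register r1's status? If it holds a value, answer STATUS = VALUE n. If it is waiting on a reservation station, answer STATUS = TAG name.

STATUS = VALUE -7

c1: issue SUB r5<-Add1 | r0:2,r1:5,r2:4,r3:7,r4:5,r5:Add1
c2: issue ADD r3<-Add2 | r0:2,r1:5,r2:4,r3:Add2,r4:5,r5:Add1
c3: issue SUB r5<-Add3 | r0:2,r1:5,r2:4,r3:Add2,r4:5,r5:Add3
c4: CDB Add1=-1; issue ADD r2<-Add1 | r0:2,r1:5,r2:Add1,r3:Add2,r4:5,r5:Add3
c5: stall | r0:2,r1:5,r2:Add1,r3:Add2,r4:5,r5:Add3
c6: stall | r0:2,r1:5,r2:Add1,r3:Add2,r4:5,r5:Add3
c7: CDB Add1=9; issue SUB r1<-Add1 | r0:2,r1:Add1,r2:9,r3:Add2,r4:5,r5:Add3
c8: CDB Add2=3; issue SUB r1<-Add2 | r0:2,r1:Add2,r2:9,r3:3,r4:5,r5:Add3
c9: - | r0:2,r1:Add2,r2:9,r3:3,r4:5,r5:Add3
c10: - | r0:2,r1:Add2,r2:9,r3:3,r4:5,r5:Add3
c11: CDB Add3=2 | r0:2,r1:Add2,r2:9,r3:3,r4:5,r5:2
c12: - | r0:2,r1:Add2,r2:9,r3:3,r4:5,r5:2
c13: - | r0:2,r1:Add2,r2:9,r3:3,r4:5,r5:2
c14: CDB Add1=-1 | r0:2,r1:Add2,r2:9,r3:3,r4:5,r5:2
c15: CDB Add2=-7 | r0:2,r1:-7,r2:9,r3:3,r4:5,r5:2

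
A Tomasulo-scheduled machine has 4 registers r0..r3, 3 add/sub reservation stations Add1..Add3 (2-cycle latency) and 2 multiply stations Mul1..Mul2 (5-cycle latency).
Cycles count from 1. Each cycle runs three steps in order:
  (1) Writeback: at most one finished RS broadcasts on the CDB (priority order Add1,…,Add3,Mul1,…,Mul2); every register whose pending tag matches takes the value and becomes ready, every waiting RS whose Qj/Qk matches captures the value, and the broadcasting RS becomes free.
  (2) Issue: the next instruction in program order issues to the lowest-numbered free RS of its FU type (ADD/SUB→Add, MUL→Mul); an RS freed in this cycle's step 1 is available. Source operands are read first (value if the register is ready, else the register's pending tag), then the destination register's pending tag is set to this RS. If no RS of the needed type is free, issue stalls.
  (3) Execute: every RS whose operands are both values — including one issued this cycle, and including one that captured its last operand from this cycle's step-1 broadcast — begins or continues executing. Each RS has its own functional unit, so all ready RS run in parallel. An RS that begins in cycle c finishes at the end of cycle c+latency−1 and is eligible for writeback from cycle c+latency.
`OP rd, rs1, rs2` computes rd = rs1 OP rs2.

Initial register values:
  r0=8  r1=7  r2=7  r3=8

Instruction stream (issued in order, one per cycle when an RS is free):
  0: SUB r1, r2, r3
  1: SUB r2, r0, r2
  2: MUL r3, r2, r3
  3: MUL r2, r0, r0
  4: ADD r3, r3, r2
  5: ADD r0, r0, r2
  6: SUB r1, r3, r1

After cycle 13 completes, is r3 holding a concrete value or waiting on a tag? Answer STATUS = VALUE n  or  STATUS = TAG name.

STATUS = VALUE 72

  c1: issue SUB r1<-Add1  regs: r0:8,r1:Add1,r2:7,r3:8
  c2: issue SUB r2<-Add2  regs: r0:8,r1:Add1,r2:Add2,r3:8
  c3: CDB Add1=-1; issue MUL r3<-Mul1  regs: r0:8,r1:-1,r2:Add2,r3:Mul1
  c4: CDB Add2=1; issue MUL r2<-Mul2  regs: r0:8,r1:-1,r2:Mul2,r3:Mul1
  c5: issue ADD r3<-Add1  regs: r0:8,r1:-1,r2:Mul2,r3:Add1
  c6: issue ADD r0<-Add2  regs: r0:Add2,r1:-1,r2:Mul2,r3:Add1
  c7: issue SUB r1<-Add3  regs: r0:Add2,r1:Add3,r2:Mul2,r3:Add1
  c8: -  regs: r0:Add2,r1:Add3,r2:Mul2,r3:Add1
  c9: CDB Mul1=8  regs: r0:Add2,r1:Add3,r2:Mul2,r3:Add1
  c10: CDB Mul2=64  regs: r0:Add2,r1:Add3,r2:64,r3:Add1
  c11: -  regs: r0:Add2,r1:Add3,r2:64,r3:Add1
  c12: CDB Add1=72  regs: r0:Add2,r1:Add3,r2:64,r3:72
  c13: CDB Add2=72  regs: r0:72,r1:Add3,r2:64,r3:72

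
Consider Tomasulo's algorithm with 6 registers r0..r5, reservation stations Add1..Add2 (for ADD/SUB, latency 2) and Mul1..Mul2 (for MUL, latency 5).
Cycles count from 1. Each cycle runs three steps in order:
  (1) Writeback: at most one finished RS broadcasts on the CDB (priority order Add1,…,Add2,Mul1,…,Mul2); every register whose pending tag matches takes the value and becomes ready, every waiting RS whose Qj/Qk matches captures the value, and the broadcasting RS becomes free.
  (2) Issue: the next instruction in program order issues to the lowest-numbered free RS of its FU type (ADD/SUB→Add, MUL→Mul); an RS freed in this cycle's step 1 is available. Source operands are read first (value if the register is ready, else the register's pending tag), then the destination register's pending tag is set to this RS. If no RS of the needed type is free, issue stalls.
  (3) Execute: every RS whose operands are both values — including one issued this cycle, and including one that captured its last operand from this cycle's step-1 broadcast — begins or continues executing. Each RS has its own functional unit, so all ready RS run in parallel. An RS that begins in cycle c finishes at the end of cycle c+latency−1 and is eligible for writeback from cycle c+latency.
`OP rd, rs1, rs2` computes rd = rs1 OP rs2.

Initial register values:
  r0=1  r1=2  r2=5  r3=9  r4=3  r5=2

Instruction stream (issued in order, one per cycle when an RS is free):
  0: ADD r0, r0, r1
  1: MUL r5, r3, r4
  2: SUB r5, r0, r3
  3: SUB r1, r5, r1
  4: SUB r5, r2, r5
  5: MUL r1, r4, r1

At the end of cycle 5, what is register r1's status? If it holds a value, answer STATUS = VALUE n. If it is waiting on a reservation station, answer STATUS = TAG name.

  c1: issue ADD r0<-Add1  regs: r0:Add1,r1:2,r2:5,r3:9,r4:3,r5:2
  c2: issue MUL r5<-Mul1  regs: r0:Add1,r1:2,r2:5,r3:9,r4:3,r5:Mul1
  c3: CDB Add1=3; issue SUB r5<-Add1  regs: r0:3,r1:2,r2:5,r3:9,r4:3,r5:Add1
  c4: issue SUB r1<-Add2  regs: r0:3,r1:Add2,r2:5,r3:9,r4:3,r5:Add1
  c5: CDB Add1=-6; issue SUB r5<-Add1  regs: r0:3,r1:Add2,r2:5,r3:9,r4:3,r5:Add1

STATUS = TAG Add2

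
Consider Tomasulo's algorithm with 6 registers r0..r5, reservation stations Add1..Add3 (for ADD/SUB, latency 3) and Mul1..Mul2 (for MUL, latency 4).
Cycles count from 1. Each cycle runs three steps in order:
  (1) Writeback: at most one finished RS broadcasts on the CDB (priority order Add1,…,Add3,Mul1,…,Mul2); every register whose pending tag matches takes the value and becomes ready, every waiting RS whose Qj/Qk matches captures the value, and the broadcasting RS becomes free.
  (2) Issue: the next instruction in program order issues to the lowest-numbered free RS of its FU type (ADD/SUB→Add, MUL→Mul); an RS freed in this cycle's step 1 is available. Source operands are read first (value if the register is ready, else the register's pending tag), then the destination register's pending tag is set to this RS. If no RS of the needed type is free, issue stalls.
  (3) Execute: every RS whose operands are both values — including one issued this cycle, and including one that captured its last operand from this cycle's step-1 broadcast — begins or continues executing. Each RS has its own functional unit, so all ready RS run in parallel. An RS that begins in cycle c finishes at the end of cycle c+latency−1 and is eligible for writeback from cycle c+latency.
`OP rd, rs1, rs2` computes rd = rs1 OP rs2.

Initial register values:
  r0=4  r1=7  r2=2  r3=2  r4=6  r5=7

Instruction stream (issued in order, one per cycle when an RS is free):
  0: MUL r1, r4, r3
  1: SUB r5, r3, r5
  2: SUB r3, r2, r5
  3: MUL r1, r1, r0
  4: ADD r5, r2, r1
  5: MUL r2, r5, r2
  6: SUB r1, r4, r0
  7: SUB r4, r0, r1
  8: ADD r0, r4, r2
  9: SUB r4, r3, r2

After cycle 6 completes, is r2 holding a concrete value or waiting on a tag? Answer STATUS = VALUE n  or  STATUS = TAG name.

STATUS = TAG Mul1

c1: issue MUL r1<-Mul1 | r0:4,r1:Mul1,r2:2,r3:2,r4:6,r5:7
c2: issue SUB r5<-Add1 | r0:4,r1:Mul1,r2:2,r3:2,r4:6,r5:Add1
c3: issue SUB r3<-Add2 | r0:4,r1:Mul1,r2:2,r3:Add2,r4:6,r5:Add1
c4: issue MUL r1<-Mul2 | r0:4,r1:Mul2,r2:2,r3:Add2,r4:6,r5:Add1
c5: CDB Add1=-5; issue ADD r5<-Add1 | r0:4,r1:Mul2,r2:2,r3:Add2,r4:6,r5:Add1
c6: CDB Mul1=12; issue MUL r2<-Mul1 | r0:4,r1:Mul2,r2:Mul1,r3:Add2,r4:6,r5:Add1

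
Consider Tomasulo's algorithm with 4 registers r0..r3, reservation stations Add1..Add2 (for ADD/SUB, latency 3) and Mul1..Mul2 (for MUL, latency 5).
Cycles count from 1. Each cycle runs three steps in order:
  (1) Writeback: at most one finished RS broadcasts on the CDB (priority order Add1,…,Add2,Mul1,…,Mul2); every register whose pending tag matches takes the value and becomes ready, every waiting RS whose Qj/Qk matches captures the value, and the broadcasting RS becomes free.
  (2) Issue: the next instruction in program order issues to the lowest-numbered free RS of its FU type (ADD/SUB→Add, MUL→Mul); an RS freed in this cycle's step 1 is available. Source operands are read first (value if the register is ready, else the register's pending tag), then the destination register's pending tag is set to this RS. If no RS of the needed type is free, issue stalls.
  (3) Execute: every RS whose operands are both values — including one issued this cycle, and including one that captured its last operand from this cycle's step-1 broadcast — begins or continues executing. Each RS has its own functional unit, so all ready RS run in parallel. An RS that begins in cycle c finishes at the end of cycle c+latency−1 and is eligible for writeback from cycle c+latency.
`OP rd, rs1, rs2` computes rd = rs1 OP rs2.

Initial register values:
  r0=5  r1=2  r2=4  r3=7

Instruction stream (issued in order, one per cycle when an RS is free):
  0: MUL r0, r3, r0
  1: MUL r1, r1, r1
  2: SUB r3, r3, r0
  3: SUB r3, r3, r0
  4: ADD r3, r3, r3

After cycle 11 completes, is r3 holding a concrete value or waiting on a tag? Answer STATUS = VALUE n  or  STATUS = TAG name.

  c1: issue MUL r0<-Mul1  regs: r0:Mul1,r1:2,r2:4,r3:7
  c2: issue MUL r1<-Mul2  regs: r0:Mul1,r1:Mul2,r2:4,r3:7
  c3: issue SUB r3<-Add1  regs: r0:Mul1,r1:Mul2,r2:4,r3:Add1
  c4: issue SUB r3<-Add2  regs: r0:Mul1,r1:Mul2,r2:4,r3:Add2
  c5: stall  regs: r0:Mul1,r1:Mul2,r2:4,r3:Add2
  c6: CDB Mul1=35; stall  regs: r0:35,r1:Mul2,r2:4,r3:Add2
  c7: CDB Mul2=4; stall  regs: r0:35,r1:4,r2:4,r3:Add2
  c8: stall  regs: r0:35,r1:4,r2:4,r3:Add2
  c9: CDB Add1=-28; issue ADD r3<-Add1  regs: r0:35,r1:4,r2:4,r3:Add1
  c10: -  regs: r0:35,r1:4,r2:4,r3:Add1
  c11: -  regs: r0:35,r1:4,r2:4,r3:Add1

STATUS = TAG Add1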